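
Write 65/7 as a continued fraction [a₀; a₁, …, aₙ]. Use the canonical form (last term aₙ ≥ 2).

65 = 9×7 + 2
7 = 3×2 + 1
2 = 2×1 + 0  (stop)
So 65/7 = [9; 3, 2].

[9; 3, 2]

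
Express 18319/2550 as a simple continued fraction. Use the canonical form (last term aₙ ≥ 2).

[7; 5, 2, 3, 2, 9, 3]

18319 = 7×2550 + 469
2550 = 5×469 + 205
469 = 2×205 + 59
205 = 3×59 + 28
59 = 2×28 + 3
28 = 9×3 + 1
3 = 3×1 + 0  (stop)
So 18319/2550 = [7; 5, 2, 3, 2, 9, 3].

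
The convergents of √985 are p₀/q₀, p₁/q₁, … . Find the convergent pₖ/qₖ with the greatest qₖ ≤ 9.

157/5

√985 = [31; 2, 1, 1, 2, 62, …] (period length 5).
Convergents:
  p_0/q_0 = 31/1
  p_1/q_1 = 63/2
  p_2/q_2 = 94/3
  p_3/q_3 = 157/5
  p_4/q_4 = 408/13
q_3 = 5 ≤ 9 < 13 = q_4, so the answer is 157/5.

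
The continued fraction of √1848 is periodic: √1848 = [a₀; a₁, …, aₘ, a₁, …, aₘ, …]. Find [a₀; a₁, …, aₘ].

[42; 1, 84]

a₀ = ⌊√1848⌋ = 42.
With m₀=0, d₀=1 and mₖ₊₁ = dₖaₖ − mₖ, dₖ₊₁ = (n − mₖ₊₁²)/dₖ, aₖ₊₁ = ⌊(a₀+mₖ₊₁)/dₖ₊₁⌋:
  k=1: m=42, d=84, a=1
  k=2: m=42, d=1, a=84
d=1 and a=2a₀=84 at k=2, so the next step gives (m, d) = (42, 84) again — its k=1 value — and the period has length 2.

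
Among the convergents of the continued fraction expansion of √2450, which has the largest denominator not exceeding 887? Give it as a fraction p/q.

19601/396

√2450 = [49; 2, 98, …] (period length 2).
Convergents:
  p_0/q_0 = 49/1
  p_1/q_1 = 99/2
  p_2/q_2 = 9751/197
  p_3/q_3 = 19601/396
  p_4/q_4 = 1930649/39005
q_3 = 396 ≤ 887 < 39005 = q_4, so the answer is 19601/396.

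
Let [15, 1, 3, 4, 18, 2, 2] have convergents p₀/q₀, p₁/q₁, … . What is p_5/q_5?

10042/637

Using pₖ = aₖpₖ₋₁ + pₖ₋₂, qₖ = aₖqₖ₋₁ + qₖ₋₂ (with p₋₁=1, p₋₂=0, q₋₁=0, q₋₂=1):
  k=0: a=15, p=15, q=1
  k=1: a=1, p=16, q=1
  k=2: a=3, p=63, q=4
  k=3: a=4, p=268, q=17
  k=4: a=18, p=4887, q=310
  k=5: a=2, p=10042, q=637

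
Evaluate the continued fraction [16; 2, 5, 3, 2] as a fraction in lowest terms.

Using pₖ = aₖpₖ₋₁ + pₖ₋₂ and qₖ = aₖqₖ₋₁ + qₖ₋₂:
  k=0: a=16, p=16, q=1
  k=1: a=2, p=33, q=2
  k=2: a=5, p=181, q=11
  k=3: a=3, p=576, q=35
  k=4: a=2, p=1333, q=81

1333/81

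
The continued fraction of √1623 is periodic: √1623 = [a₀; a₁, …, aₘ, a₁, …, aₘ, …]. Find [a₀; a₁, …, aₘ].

[40; 3, 2, 26, 2, 3, 80]

a₀ = ⌊√1623⌋ = 40.
With m₀=0, d₀=1 and mₖ₊₁ = dₖaₖ − mₖ, dₖ₊₁ = (n − mₖ₊₁²)/dₖ, aₖ₊₁ = ⌊(a₀+mₖ₊₁)/dₖ₊₁⌋:
  k=1: m=40, d=23, a=3
  k=2: m=29, d=34, a=2
  k=3: m=39, d=3, a=26
  k=4: m=39, d=34, a=2
  k=5: m=29, d=23, a=3
  k=6: m=40, d=1, a=80
d=1 and a=2a₀=80 at k=6, so the next step gives (m, d) = (40, 23) again — its k=1 value — and the period has length 6.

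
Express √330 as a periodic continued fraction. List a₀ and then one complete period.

[18; 6, 36]

a₀ = ⌊√330⌋ = 18.
With m₀=0, d₀=1 and mₖ₊₁ = dₖaₖ − mₖ, dₖ₊₁ = (n − mₖ₊₁²)/dₖ, aₖ₊₁ = ⌊(a₀+mₖ₊₁)/dₖ₊₁⌋:
  k=1: m=18, d=6, a=6
  k=2: m=18, d=1, a=36
d=1 and a=2a₀=36 at k=2, so the next step gives (m, d) = (18, 6) again — its k=1 value — and the period has length 2.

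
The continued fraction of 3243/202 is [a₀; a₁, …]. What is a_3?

3243 = 16·202 + 11   →  a_0 = 16
202 = 18·11 + 4   →  a_1 = 18
11 = 2·4 + 3   →  a_2 = 2
4 = 1·3 + 1   →  a_3 = 1

1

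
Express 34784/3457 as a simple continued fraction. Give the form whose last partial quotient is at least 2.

[10; 16, 6, 2, 16]

34784 = 10×3457 + 214
3457 = 16×214 + 33
214 = 6×33 + 16
33 = 2×16 + 1
16 = 16×1 + 0  (stop)
So 34784/3457 = [10; 16, 6, 2, 16].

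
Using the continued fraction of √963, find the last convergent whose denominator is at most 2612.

√963 = [31; 31, 62, …] (period length 2).
Convergents:
  p_0/q_0 = 31/1
  p_1/q_1 = 962/31
  p_2/q_2 = 59675/1923
  p_3/q_3 = 1850887/59644
q_2 = 1923 ≤ 2612 < 59644 = q_3, so the answer is 59675/1923.

59675/1923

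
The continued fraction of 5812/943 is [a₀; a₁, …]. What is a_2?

5812 = 6·943 + 154   →  a_0 = 6
943 = 6·154 + 19   →  a_1 = 6
154 = 8·19 + 2   →  a_2 = 8

8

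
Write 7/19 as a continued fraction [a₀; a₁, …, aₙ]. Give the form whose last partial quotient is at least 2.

7 = 0*19 + 7
19 = 2*7 + 5
7 = 1*5 + 2
5 = 2*2 + 1
2 = 2*1 + 0  (stop)
So 7/19 = [0; 2, 1, 2, 2].

[0; 2, 1, 2, 2]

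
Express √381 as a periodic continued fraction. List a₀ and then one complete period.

a₀ = ⌊√381⌋ = 19.
With m₀=0, d₀=1 and mₖ₊₁ = dₖaₖ − mₖ, dₖ₊₁ = (n − mₖ₊₁²)/dₖ, aₖ₊₁ = ⌊(a₀+mₖ₊₁)/dₖ₊₁⌋:
  k=1: m=19, d=20, a=1
  k=2: m=1, d=19, a=1
  k=3: m=18, d=3, a=12
  k=4: m=18, d=19, a=1
  k=5: m=1, d=20, a=1
  k=6: m=19, d=1, a=38
d=1 and a=2a₀=38 at k=6, so the next step gives (m, d) = (19, 20) again — its k=1 value — and the period has length 6.

[19; 1, 1, 12, 1, 1, 38]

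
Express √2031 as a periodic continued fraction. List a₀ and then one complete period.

[45; 15, 90]

a₀ = ⌊√2031⌋ = 45.
With m₀=0, d₀=1 and mₖ₊₁ = dₖaₖ − mₖ, dₖ₊₁ = (n − mₖ₊₁²)/dₖ, aₖ₊₁ = ⌊(a₀+mₖ₊₁)/dₖ₊₁⌋:
  k=1: m=45, d=6, a=15
  k=2: m=45, d=1, a=90
d=1 and a=2a₀=90 at k=2, so the next step gives (m, d) = (45, 6) again — its k=1 value — and the period has length 2.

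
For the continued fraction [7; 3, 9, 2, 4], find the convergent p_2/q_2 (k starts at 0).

Using pₖ = aₖpₖ₋₁ + pₖ₋₂, qₖ = aₖqₖ₋₁ + qₖ₋₂ (with p₋₁=1, p₋₂=0, q₋₁=0, q₋₂=1):
  k=0: a=7, p=7, q=1
  k=1: a=3, p=22, q=3
  k=2: a=9, p=205, q=28

205/28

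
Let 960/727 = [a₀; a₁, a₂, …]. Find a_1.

3

960 = 1·727 + 233   →  a_0 = 1
727 = 3·233 + 28   →  a_1 = 3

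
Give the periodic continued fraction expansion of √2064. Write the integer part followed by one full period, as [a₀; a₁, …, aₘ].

[45; 2, 3, 7, 3, 2, 90]

a₀ = ⌊√2064⌋ = 45.
With m₀=0, d₀=1 and mₖ₊₁ = dₖaₖ − mₖ, dₖ₊₁ = (n − mₖ₊₁²)/dₖ, aₖ₊₁ = ⌊(a₀+mₖ₊₁)/dₖ₊₁⌋:
  k=1: m=45, d=39, a=2
  k=2: m=33, d=25, a=3
  k=3: m=42, d=12, a=7
  k=4: m=42, d=25, a=3
  k=5: m=33, d=39, a=2
  k=6: m=45, d=1, a=90
d=1 and a=2a₀=90 at k=6, so the next step gives (m, d) = (45, 39) again — its k=1 value — and the period has length 6.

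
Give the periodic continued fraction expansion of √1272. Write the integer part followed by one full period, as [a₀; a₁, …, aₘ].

a₀ = ⌊√1272⌋ = 35.

[35; 1, 1, 1, 70]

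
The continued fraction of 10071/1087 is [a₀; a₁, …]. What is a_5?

3

10071 = 9·1087 + 288   →  a_0 = 9
1087 = 3·288 + 223   →  a_1 = 3
288 = 1·223 + 65   →  a_2 = 1
223 = 3·65 + 28   →  a_3 = 3
65 = 2·28 + 9   →  a_4 = 2
28 = 3·9 + 1   →  a_5 = 3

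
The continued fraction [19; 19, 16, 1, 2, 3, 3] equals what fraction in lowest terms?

Fold from the inside: start with 3/1.
  3 + 1/3 = 10/3
  2 + 3/10 = 23/10
  1 + 10/23 = 33/23
  16 + 23/33 = 551/33
  19 + 33/551 = 10502/551
  19 + 551/10502 = 200089/10502

200089/10502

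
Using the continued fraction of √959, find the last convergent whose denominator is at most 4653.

59489/1921

√959 = [30; 1, 29, 1, 60, …] (period length 4).
Convergents:
  p_0/q_0 = 30/1
  p_1/q_1 = 31/1
  p_2/q_2 = 929/30
  p_3/q_3 = 960/31
  p_4/q_4 = 58529/1890
  p_5/q_5 = 59489/1921
  p_6/q_6 = 1783710/57599
q_5 = 1921 ≤ 4653 < 57599 = q_6, so the answer is 59489/1921.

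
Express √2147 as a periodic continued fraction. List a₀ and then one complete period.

[46; 2, 1, 45, 1, 2, 92]

a₀ = ⌊√2147⌋ = 46.
With m₀=0, d₀=1 and mₖ₊₁ = dₖaₖ − mₖ, dₖ₊₁ = (n − mₖ₊₁²)/dₖ, aₖ₊₁ = ⌊(a₀+mₖ₊₁)/dₖ₊₁⌋:
  k=1: m=46, d=31, a=2
  k=2: m=16, d=61, a=1
  k=3: m=45, d=2, a=45
  k=4: m=45, d=61, a=1
  k=5: m=16, d=31, a=2
  k=6: m=46, d=1, a=92
d=1 and a=2a₀=92 at k=6, so the next step gives (m, d) = (46, 31) again — its k=1 value — and the period has length 6.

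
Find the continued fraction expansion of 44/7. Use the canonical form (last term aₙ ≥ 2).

[6; 3, 2]

44 = 6×7 + 2
7 = 3×2 + 1
2 = 2×1 + 0  (stop)
So 44/7 = [6; 3, 2].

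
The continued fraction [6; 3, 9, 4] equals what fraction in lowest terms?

727/115

Fold from the inside: start with 4/1.
  9 + 1/4 = 37/4
  3 + 4/37 = 115/37
  6 + 37/115 = 727/115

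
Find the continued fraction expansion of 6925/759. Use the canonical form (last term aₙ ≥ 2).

[9; 8, 13, 2, 3]

6925 = 9·759 + 94
759 = 8·94 + 7
94 = 13·7 + 3
7 = 2·3 + 1
3 = 3·1 + 0  (stop)
So 6925/759 = [9; 8, 13, 2, 3].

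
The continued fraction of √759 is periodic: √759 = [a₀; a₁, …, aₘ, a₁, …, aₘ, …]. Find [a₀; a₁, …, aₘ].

a₀ = ⌊√759⌋ = 27.
With m₀=0, d₀=1 and mₖ₊₁ = dₖaₖ − mₖ, dₖ₊₁ = (n − mₖ₊₁²)/dₖ, aₖ₊₁ = ⌊(a₀+mₖ₊₁)/dₖ₊₁⌋:
  k=1: m=27, d=30, a=1
  k=2: m=3, d=25, a=1
  k=3: m=22, d=11, a=4
  k=4: m=22, d=25, a=1
  k=5: m=3, d=30, a=1
  k=6: m=27, d=1, a=54
d=1 and a=2a₀=54 at k=6, so the next step gives (m, d) = (27, 30) again — its k=1 value — and the period has length 6.

[27; 1, 1, 4, 1, 1, 54]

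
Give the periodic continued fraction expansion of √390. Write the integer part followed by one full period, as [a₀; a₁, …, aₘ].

a₀ = ⌊√390⌋ = 19.
With m₀=0, d₀=1 and mₖ₊₁ = dₖaₖ − mₖ, dₖ₊₁ = (n − mₖ₊₁²)/dₖ, aₖ₊₁ = ⌊(a₀+mₖ₊₁)/dₖ₊₁⌋:
  k=1: m=19, d=29, a=1
  k=2: m=10, d=10, a=2
  k=3: m=10, d=29, a=1
  k=4: m=19, d=1, a=38
d=1 and a=2a₀=38 at k=4, so the next step gives (m, d) = (19, 29) again — its k=1 value — and the period has length 4.

[19; 1, 2, 1, 38]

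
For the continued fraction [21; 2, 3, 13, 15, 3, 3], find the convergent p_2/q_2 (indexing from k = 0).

Using pₖ = aₖpₖ₋₁ + pₖ₋₂, qₖ = aₖqₖ₋₁ + qₖ₋₂ (with p₋₁=1, p₋₂=0, q₋₁=0, q₋₂=1):
  k=0: a=21, p=21, q=1
  k=1: a=2, p=43, q=2
  k=2: a=3, p=150, q=7

150/7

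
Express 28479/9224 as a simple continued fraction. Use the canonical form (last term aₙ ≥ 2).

[3; 11, 2, 3, 14, 8]

28479 = 3×9224 + 807
9224 = 11×807 + 347
807 = 2×347 + 113
347 = 3×113 + 8
113 = 14×8 + 1
8 = 8×1 + 0  (stop)
So 28479/9224 = [3; 11, 2, 3, 14, 8].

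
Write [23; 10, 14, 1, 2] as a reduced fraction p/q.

10233/443

Using pₖ = aₖpₖ₋₁ + pₖ₋₂ and qₖ = aₖqₖ₋₁ + qₖ₋₂:
  k=0: a=23, p=23, q=1
  k=1: a=10, p=231, q=10
  k=2: a=14, p=3257, q=141
  k=3: a=1, p=3488, q=151
  k=4: a=2, p=10233, q=443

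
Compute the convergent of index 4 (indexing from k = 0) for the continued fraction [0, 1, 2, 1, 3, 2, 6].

Using pₖ = aₖpₖ₋₁ + pₖ₋₂, qₖ = aₖqₖ₋₁ + qₖ₋₂ (with p₋₁=1, p₋₂=0, q₋₁=0, q₋₂=1):
  k=0: a=0, p=0, q=1
  k=1: a=1, p=1, q=1
  k=2: a=2, p=2, q=3
  k=3: a=1, p=3, q=4
  k=4: a=3, p=11, q=15

11/15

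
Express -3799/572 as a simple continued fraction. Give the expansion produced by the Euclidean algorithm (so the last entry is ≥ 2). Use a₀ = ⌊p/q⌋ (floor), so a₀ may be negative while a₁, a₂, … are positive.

-3799 = -7·572 + 205
572 = 2·205 + 162
205 = 1·162 + 43
162 = 3·43 + 33
43 = 1·33 + 10
33 = 3·10 + 3
10 = 3·3 + 1
3 = 3·1 + 0  (stop)
So -3799/572 = [-7; 2, 1, 3, 1, 3, 3, 3].

[-7; 2, 1, 3, 1, 3, 3, 3]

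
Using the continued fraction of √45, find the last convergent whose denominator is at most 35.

√45 = [6; 1, 2, 2, 2, 1, 12, …] (period length 6).
Convergents:
  p_0/q_0 = 6/1
  p_1/q_1 = 7/1
  p_2/q_2 = 20/3
  p_3/q_3 = 47/7
  p_4/q_4 = 114/17
  p_5/q_5 = 161/24
  p_6/q_6 = 2046/305
q_5 = 24 ≤ 35 < 305 = q_6, so the answer is 161/24.

161/24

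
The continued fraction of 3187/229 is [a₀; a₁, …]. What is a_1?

3187 = 13·229 + 210   →  a_0 = 13
229 = 1·210 + 19   →  a_1 = 1

1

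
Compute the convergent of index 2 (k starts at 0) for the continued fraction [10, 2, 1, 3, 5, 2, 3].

31/3

Using pₖ = aₖpₖ₋₁ + pₖ₋₂, qₖ = aₖqₖ₋₁ + qₖ₋₂ (with p₋₁=1, p₋₂=0, q₋₁=0, q₋₂=1):
  k=0: a=10, p=10, q=1
  k=1: a=2, p=21, q=2
  k=2: a=1, p=31, q=3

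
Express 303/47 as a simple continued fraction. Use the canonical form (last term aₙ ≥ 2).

[6; 2, 4, 5]

303 = 6·47 + 21
47 = 2·21 + 5
21 = 4·5 + 1
5 = 5·1 + 0  (stop)
So 303/47 = [6; 2, 4, 5].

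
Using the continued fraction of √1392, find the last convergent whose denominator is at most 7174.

√1392 = [37; 3, 4, 3, 74, …] (period length 4).
Convergents:
  p_0/q_0 = 37/1
  p_1/q_1 = 112/3
  p_2/q_2 = 485/13
  p_3/q_3 = 1567/42
  p_4/q_4 = 116443/3121
  p_5/q_5 = 350896/9405
q_4 = 3121 ≤ 7174 < 9405 = q_5, so the answer is 116443/3121.

116443/3121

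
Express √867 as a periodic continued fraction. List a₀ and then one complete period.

a₀ = ⌊√867⌋ = 29.

[29; 2, 4, 29, 4, 2, 58]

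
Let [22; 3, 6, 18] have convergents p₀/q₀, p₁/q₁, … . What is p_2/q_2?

Using pₖ = aₖpₖ₋₁ + pₖ₋₂, qₖ = aₖqₖ₋₁ + qₖ₋₂ (with p₋₁=1, p₋₂=0, q₋₁=0, q₋₂=1):
  k=0: a=22, p=22, q=1
  k=1: a=3, p=67, q=3
  k=2: a=6, p=424, q=19

424/19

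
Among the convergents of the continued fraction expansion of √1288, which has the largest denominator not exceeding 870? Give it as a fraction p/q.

23220/647

√1288 = [35; 1, 7, 1, 70, …] (period length 4).
Convergents:
  p_0/q_0 = 35/1
  p_1/q_1 = 36/1
  p_2/q_2 = 287/8
  p_3/q_3 = 323/9
  p_4/q_4 = 22897/638
  p_5/q_5 = 23220/647
  p_6/q_6 = 185437/5167
q_5 = 647 ≤ 870 < 5167 = q_6, so the answer is 23220/647.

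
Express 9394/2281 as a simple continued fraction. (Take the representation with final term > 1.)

[4; 8, 2, 4, 3, 9]

9394 = 4·2281 + 270
2281 = 8·270 + 121
270 = 2·121 + 28
121 = 4·28 + 9
28 = 3·9 + 1
9 = 9·1 + 0  (stop)
So 9394/2281 = [4; 8, 2, 4, 3, 9].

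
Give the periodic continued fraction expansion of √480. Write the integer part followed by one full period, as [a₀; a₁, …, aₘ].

a₀ = ⌊√480⌋ = 21.
With m₀=0, d₀=1 and mₖ₊₁ = dₖaₖ − mₖ, dₖ₊₁ = (n − mₖ₊₁²)/dₖ, aₖ₊₁ = ⌊(a₀+mₖ₊₁)/dₖ₊₁⌋:
  k=1: m=21, d=39, a=1
  k=2: m=18, d=4, a=9
  k=3: m=18, d=39, a=1
  k=4: m=21, d=1, a=42
d=1 and a=2a₀=42 at k=4, so the next step gives (m, d) = (21, 39) again — its k=1 value — and the period has length 4.

[21; 1, 9, 1, 42]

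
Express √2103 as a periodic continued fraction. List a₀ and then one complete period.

[45; 1, 6, 15, 6, 1, 90]

a₀ = ⌊√2103⌋ = 45.
With m₀=0, d₀=1 and mₖ₊₁ = dₖaₖ − mₖ, dₖ₊₁ = (n − mₖ₊₁²)/dₖ, aₖ₊₁ = ⌊(a₀+mₖ₊₁)/dₖ₊₁⌋:
  k=1: m=45, d=78, a=1
  k=2: m=33, d=13, a=6
  k=3: m=45, d=6, a=15
  k=4: m=45, d=13, a=6
  k=5: m=33, d=78, a=1
  k=6: m=45, d=1, a=90
d=1 and a=2a₀=90 at k=6, so the next step gives (m, d) = (45, 78) again — its k=1 value — and the period has length 6.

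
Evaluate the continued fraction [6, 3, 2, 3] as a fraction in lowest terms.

Using pₖ = aₖpₖ₋₁ + pₖ₋₂ and qₖ = aₖqₖ₋₁ + qₖ₋₂:
  k=0: a=6, p=6, q=1
  k=1: a=3, p=19, q=3
  k=2: a=2, p=44, q=7
  k=3: a=3, p=151, q=24

151/24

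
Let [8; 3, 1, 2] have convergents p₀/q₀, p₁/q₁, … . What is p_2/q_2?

Using pₖ = aₖpₖ₋₁ + pₖ₋₂, qₖ = aₖqₖ₋₁ + qₖ₋₂ (with p₋₁=1, p₋₂=0, q₋₁=0, q₋₂=1):
  k=0: a=8, p=8, q=1
  k=1: a=3, p=25, q=3
  k=2: a=1, p=33, q=4

33/4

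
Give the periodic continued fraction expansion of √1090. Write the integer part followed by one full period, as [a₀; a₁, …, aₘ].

a₀ = ⌊√1090⌋ = 33.

[33; 66]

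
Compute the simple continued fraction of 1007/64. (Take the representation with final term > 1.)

[15; 1, 2, 1, 3, 4]

1007 = 15×64 + 47
64 = 1×47 + 17
47 = 2×17 + 13
17 = 1×13 + 4
13 = 3×4 + 1
4 = 4×1 + 0  (stop)
So 1007/64 = [15; 1, 2, 1, 3, 4].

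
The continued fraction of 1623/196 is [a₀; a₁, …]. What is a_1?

3

1623 = 8·196 + 55   →  a_0 = 8
196 = 3·55 + 31   →  a_1 = 3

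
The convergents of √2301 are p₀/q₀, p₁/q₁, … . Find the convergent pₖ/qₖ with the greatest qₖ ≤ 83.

√2301 = [47; 1, 30, 1, 94, …] (period length 4).
Convergents:
  p_0/q_0 = 47/1
  p_1/q_1 = 48/1
  p_2/q_2 = 1487/31
  p_3/q_3 = 1535/32
  p_4/q_4 = 145777/3039
q_3 = 32 ≤ 83 < 3039 = q_4, so the answer is 1535/32.

1535/32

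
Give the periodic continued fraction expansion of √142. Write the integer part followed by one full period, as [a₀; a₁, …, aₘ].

[11; 1, 10, 1, 22]

a₀ = ⌊√142⌋ = 11.
With m₀=0, d₀=1 and mₖ₊₁ = dₖaₖ − mₖ, dₖ₊₁ = (n − mₖ₊₁²)/dₖ, aₖ₊₁ = ⌊(a₀+mₖ₊₁)/dₖ₊₁⌋:
  k=1: m=11, d=21, a=1
  k=2: m=10, d=2, a=10
  k=3: m=10, d=21, a=1
  k=4: m=11, d=1, a=22
d=1 and a=2a₀=22 at k=4, so the next step gives (m, d) = (11, 21) again — its k=1 value — and the period has length 4.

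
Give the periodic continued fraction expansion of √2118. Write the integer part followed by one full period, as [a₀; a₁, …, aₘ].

[46; 46, 92]

a₀ = ⌊√2118⌋ = 46.
With m₀=0, d₀=1 and mₖ₊₁ = dₖaₖ − mₖ, dₖ₊₁ = (n − mₖ₊₁²)/dₖ, aₖ₊₁ = ⌊(a₀+mₖ₊₁)/dₖ₊₁⌋:
  k=1: m=46, d=2, a=46
  k=2: m=46, d=1, a=92
d=1 and a=2a₀=92 at k=2, so the next step gives (m, d) = (46, 2) again — its k=1 value — and the period has length 2.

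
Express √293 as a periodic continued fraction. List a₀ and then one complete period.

[17; 8, 1, 1, 8, 34]

a₀ = ⌊√293⌋ = 17.
With m₀=0, d₀=1 and mₖ₊₁ = dₖaₖ − mₖ, dₖ₊₁ = (n − mₖ₊₁²)/dₖ, aₖ₊₁ = ⌊(a₀+mₖ₊₁)/dₖ₊₁⌋:
  k=1: m=17, d=4, a=8
  k=2: m=15, d=17, a=1
  k=3: m=2, d=17, a=1
  k=4: m=15, d=4, a=8
  k=5: m=17, d=1, a=34
d=1 and a=2a₀=34 at k=5, so the next step gives (m, d) = (17, 4) again — its k=1 value — and the period has length 5.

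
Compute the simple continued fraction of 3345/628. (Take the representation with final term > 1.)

3345 = 5*628 + 205
628 = 3*205 + 13
205 = 15*13 + 10
13 = 1*10 + 3
10 = 3*3 + 1
3 = 3*1 + 0  (stop)
So 3345/628 = [5; 3, 15, 1, 3, 3].

[5; 3, 15, 1, 3, 3]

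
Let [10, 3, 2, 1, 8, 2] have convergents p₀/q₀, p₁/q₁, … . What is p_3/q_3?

Using pₖ = aₖpₖ₋₁ + pₖ₋₂, qₖ = aₖqₖ₋₁ + qₖ₋₂ (with p₋₁=1, p₋₂=0, q₋₁=0, q₋₂=1):
  k=0: a=10, p=10, q=1
  k=1: a=3, p=31, q=3
  k=2: a=2, p=72, q=7
  k=3: a=1, p=103, q=10

103/10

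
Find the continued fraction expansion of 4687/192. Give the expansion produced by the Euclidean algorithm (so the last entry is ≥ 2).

[24; 2, 2, 3, 11]

4687 = 24×192 + 79
192 = 2×79 + 34
79 = 2×34 + 11
34 = 3×11 + 1
11 = 11×1 + 0  (stop)
So 4687/192 = [24; 2, 2, 3, 11].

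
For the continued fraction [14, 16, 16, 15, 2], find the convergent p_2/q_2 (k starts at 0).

3614/257

Using pₖ = aₖpₖ₋₁ + pₖ₋₂, qₖ = aₖqₖ₋₁ + qₖ₋₂ (with p₋₁=1, p₋₂=0, q₋₁=0, q₋₂=1):
  k=0: a=14, p=14, q=1
  k=1: a=16, p=225, q=16
  k=2: a=16, p=3614, q=257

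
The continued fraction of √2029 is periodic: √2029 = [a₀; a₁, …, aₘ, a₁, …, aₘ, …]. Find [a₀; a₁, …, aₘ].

[45; 22, 1, 1, 22, 90]

a₀ = ⌊√2029⌋ = 45.
With m₀=0, d₀=1 and mₖ₊₁ = dₖaₖ − mₖ, dₖ₊₁ = (n − mₖ₊₁²)/dₖ, aₖ₊₁ = ⌊(a₀+mₖ₊₁)/dₖ₊₁⌋:
  k=1: m=45, d=4, a=22
  k=2: m=43, d=45, a=1
  k=3: m=2, d=45, a=1
  k=4: m=43, d=4, a=22
  k=5: m=45, d=1, a=90
d=1 and a=2a₀=90 at k=5, so the next step gives (m, d) = (45, 4) again — its k=1 value — and the period has length 5.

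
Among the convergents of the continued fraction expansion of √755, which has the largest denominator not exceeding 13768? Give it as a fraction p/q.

√755 = [27; 2, 10, 2, 54, …] (period length 4).
Convergents:
  p_0/q_0 = 27/1
  p_1/q_1 = 55/2
  p_2/q_2 = 577/21
  p_3/q_3 = 1209/44
  p_4/q_4 = 65863/2397
  p_5/q_5 = 132935/4838
  p_6/q_6 = 1395213/50777
q_5 = 4838 ≤ 13768 < 50777 = q_6, so the answer is 132935/4838.

132935/4838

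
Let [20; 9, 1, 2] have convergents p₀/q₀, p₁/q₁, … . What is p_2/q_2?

Using pₖ = aₖpₖ₋₁ + pₖ₋₂, qₖ = aₖqₖ₋₁ + qₖ₋₂ (with p₋₁=1, p₋₂=0, q₋₁=0, q₋₂=1):
  k=0: a=20, p=20, q=1
  k=1: a=9, p=181, q=9
  k=2: a=1, p=201, q=10

201/10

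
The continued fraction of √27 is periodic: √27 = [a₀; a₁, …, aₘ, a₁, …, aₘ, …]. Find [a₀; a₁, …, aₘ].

a₀ = ⌊√27⌋ = 5.
With m₀=0, d₀=1 and mₖ₊₁ = dₖaₖ − mₖ, dₖ₊₁ = (n − mₖ₊₁²)/dₖ, aₖ₊₁ = ⌊(a₀+mₖ₊₁)/dₖ₊₁⌋:
  k=1: m=5, d=2, a=5
  k=2: m=5, d=1, a=10
d=1 and a=2a₀=10 at k=2, so the next step gives (m, d) = (5, 2) again — its k=1 value — and the period has length 2.

[5; 5, 10]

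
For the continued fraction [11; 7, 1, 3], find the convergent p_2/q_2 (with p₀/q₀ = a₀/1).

Using pₖ = aₖpₖ₋₁ + pₖ₋₂, qₖ = aₖqₖ₋₁ + qₖ₋₂ (with p₋₁=1, p₋₂=0, q₋₁=0, q₋₂=1):
  k=0: a=11, p=11, q=1
  k=1: a=7, p=78, q=7
  k=2: a=1, p=89, q=8

89/8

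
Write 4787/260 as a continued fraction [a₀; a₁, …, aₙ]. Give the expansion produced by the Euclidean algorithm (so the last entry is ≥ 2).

[18; 2, 2, 3, 15]

4787 = 18×260 + 107
260 = 2×107 + 46
107 = 2×46 + 15
46 = 3×15 + 1
15 = 15×1 + 0  (stop)
So 4787/260 = [18; 2, 2, 3, 15].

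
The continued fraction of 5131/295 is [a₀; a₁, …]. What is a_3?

1

5131 = 17·295 + 116   →  a_0 = 17
295 = 2·116 + 63   →  a_1 = 2
116 = 1·63 + 53   →  a_2 = 1
63 = 1·53 + 10   →  a_3 = 1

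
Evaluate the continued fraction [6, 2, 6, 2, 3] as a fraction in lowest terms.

Fold from the inside: start with 3/1.
  2 + 1/3 = 7/3
  6 + 3/7 = 45/7
  2 + 7/45 = 97/45
  6 + 45/97 = 627/97

627/97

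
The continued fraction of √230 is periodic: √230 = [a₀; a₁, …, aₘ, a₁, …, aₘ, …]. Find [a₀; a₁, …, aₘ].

[15; 6, 30]

a₀ = ⌊√230⌋ = 15.
With m₀=0, d₀=1 and mₖ₊₁ = dₖaₖ − mₖ, dₖ₊₁ = (n − mₖ₊₁²)/dₖ, aₖ₊₁ = ⌊(a₀+mₖ₊₁)/dₖ₊₁⌋:
  k=1: m=15, d=5, a=6
  k=2: m=15, d=1, a=30
d=1 and a=2a₀=30 at k=2, so the next step gives (m, d) = (15, 5) again — its k=1 value — and the period has length 2.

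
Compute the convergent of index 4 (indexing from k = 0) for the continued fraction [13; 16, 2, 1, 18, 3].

Using pₖ = aₖpₖ₋₁ + pₖ₋₂, qₖ = aₖqₖ₋₁ + qₖ₋₂ (with p₋₁=1, p₋₂=0, q₋₁=0, q₋₂=1):
  k=0: a=13, p=13, q=1
  k=1: a=16, p=209, q=16
  k=2: a=2, p=431, q=33
  k=3: a=1, p=640, q=49
  k=4: a=18, p=11951, q=915

11951/915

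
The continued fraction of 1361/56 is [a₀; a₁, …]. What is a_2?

1361 = 24·56 + 17   →  a_0 = 24
56 = 3·17 + 5   →  a_1 = 3
17 = 3·5 + 2   →  a_2 = 3

3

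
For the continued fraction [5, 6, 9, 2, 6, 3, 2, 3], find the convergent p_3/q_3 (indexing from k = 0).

599/116

Using pₖ = aₖpₖ₋₁ + pₖ₋₂, qₖ = aₖqₖ₋₁ + qₖ₋₂ (with p₋₁=1, p₋₂=0, q₋₁=0, q₋₂=1):
  k=0: a=5, p=5, q=1
  k=1: a=6, p=31, q=6
  k=2: a=9, p=284, q=55
  k=3: a=2, p=599, q=116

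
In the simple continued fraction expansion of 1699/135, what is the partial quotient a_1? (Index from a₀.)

1699 = 12·135 + 79   →  a_0 = 12
135 = 1·79 + 56   →  a_1 = 1

1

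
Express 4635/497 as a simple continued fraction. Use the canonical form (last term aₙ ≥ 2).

[9; 3, 14, 1, 2, 1, 2]

4635 = 9·497 + 162
497 = 3·162 + 11
162 = 14·11 + 8
11 = 1·8 + 3
8 = 2·3 + 2
3 = 1·2 + 1
2 = 2·1 + 0  (stop)
So 4635/497 = [9; 3, 14, 1, 2, 1, 2].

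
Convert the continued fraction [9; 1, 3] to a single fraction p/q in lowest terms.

39/4

Using pₖ = aₖpₖ₋₁ + pₖ₋₂ and qₖ = aₖqₖ₋₁ + qₖ₋₂:
  k=0: a=9, p=9, q=1
  k=1: a=1, p=10, q=1
  k=2: a=3, p=39, q=4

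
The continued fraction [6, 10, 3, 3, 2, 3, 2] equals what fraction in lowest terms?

Using pₖ = aₖpₖ₋₁ + pₖ₋₂ and qₖ = aₖqₖ₋₁ + qₖ₋₂:
  k=0: a=6, p=6, q=1
  k=1: a=10, p=61, q=10
  k=2: a=3, p=189, q=31
  k=3: a=3, p=628, q=103
  k=4: a=2, p=1445, q=237
  k=5: a=3, p=4963, q=814
  k=6: a=2, p=11371, q=1865

11371/1865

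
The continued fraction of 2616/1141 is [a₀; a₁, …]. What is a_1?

2616 = 2·1141 + 334   →  a_0 = 2
1141 = 3·334 + 139   →  a_1 = 3

3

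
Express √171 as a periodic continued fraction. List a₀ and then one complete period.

[13; 13, 26]

a₀ = ⌊√171⌋ = 13.
With m₀=0, d₀=1 and mₖ₊₁ = dₖaₖ − mₖ, dₖ₊₁ = (n − mₖ₊₁²)/dₖ, aₖ₊₁ = ⌊(a₀+mₖ₊₁)/dₖ₊₁⌋:
  k=1: m=13, d=2, a=13
  k=2: m=13, d=1, a=26
d=1 and a=2a₀=26 at k=2, so the next step gives (m, d) = (13, 2) again — its k=1 value — and the period has length 2.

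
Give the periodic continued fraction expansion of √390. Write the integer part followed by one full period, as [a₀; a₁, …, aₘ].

a₀ = ⌊√390⌋ = 19.
With m₀=0, d₀=1 and mₖ₊₁ = dₖaₖ − mₖ, dₖ₊₁ = (n − mₖ₊₁²)/dₖ, aₖ₊₁ = ⌊(a₀+mₖ₊₁)/dₖ₊₁⌋:
  k=1: m=19, d=29, a=1
  k=2: m=10, d=10, a=2
  k=3: m=10, d=29, a=1
  k=4: m=19, d=1, a=38
d=1 and a=2a₀=38 at k=4, so the next step gives (m, d) = (19, 29) again — its k=1 value — and the period has length 4.

[19; 1, 2, 1, 38]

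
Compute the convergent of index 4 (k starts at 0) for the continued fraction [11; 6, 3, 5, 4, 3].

Using pₖ = aₖpₖ₋₁ + pₖ₋₂, qₖ = aₖqₖ₋₁ + qₖ₋₂ (with p₋₁=1, p₋₂=0, q₋₁=0, q₋₂=1):
  k=0: a=11, p=11, q=1
  k=1: a=6, p=67, q=6
  k=2: a=3, p=212, q=19
  k=3: a=5, p=1127, q=101
  k=4: a=4, p=4720, q=423

4720/423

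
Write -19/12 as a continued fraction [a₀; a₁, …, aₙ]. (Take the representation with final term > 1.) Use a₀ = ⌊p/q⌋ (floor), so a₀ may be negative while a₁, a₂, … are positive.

[-2; 2, 2, 2]

-19 = -2*12 + 5
12 = 2*5 + 2
5 = 2*2 + 1
2 = 2*1 + 0  (stop)
So -19/12 = [-2; 2, 2, 2].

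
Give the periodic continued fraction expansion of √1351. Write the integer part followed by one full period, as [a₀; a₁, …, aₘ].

a₀ = ⌊√1351⌋ = 36.

[36; 1, 3, 10, 3, 1, 72]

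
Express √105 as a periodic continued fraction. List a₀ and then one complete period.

a₀ = ⌊√105⌋ = 10.
With m₀=0, d₀=1 and mₖ₊₁ = dₖaₖ − mₖ, dₖ₊₁ = (n − mₖ₊₁²)/dₖ, aₖ₊₁ = ⌊(a₀+mₖ₊₁)/dₖ₊₁⌋:
  k=1: m=10, d=5, a=4
  k=2: m=10, d=1, a=20
d=1 and a=2a₀=20 at k=2, so the next step gives (m, d) = (10, 5) again — its k=1 value — and the period has length 2.

[10; 4, 20]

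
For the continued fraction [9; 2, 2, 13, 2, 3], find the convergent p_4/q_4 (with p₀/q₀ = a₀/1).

Using pₖ = aₖpₖ₋₁ + pₖ₋₂, qₖ = aₖqₖ₋₁ + qₖ₋₂ (with p₋₁=1, p₋₂=0, q₋₁=0, q₋₂=1):
  k=0: a=9, p=9, q=1
  k=1: a=2, p=19, q=2
  k=2: a=2, p=47, q=5
  k=3: a=13, p=630, q=67
  k=4: a=2, p=1307, q=139

1307/139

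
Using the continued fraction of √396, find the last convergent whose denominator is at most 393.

7741/389

√396 = [19; 1, 8, 1, 38, …] (period length 4).
Convergents:
  p_0/q_0 = 19/1
  p_1/q_1 = 20/1
  p_2/q_2 = 179/9
  p_3/q_3 = 199/10
  p_4/q_4 = 7741/389
  p_5/q_5 = 7940/399
q_4 = 389 ≤ 393 < 399 = q_5, so the answer is 7741/389.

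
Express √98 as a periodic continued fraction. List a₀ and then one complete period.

[9; 1, 8, 1, 18]

a₀ = ⌊√98⌋ = 9.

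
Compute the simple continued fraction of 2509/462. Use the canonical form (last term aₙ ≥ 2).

2509 = 5*462 + 199
462 = 2*199 + 64
199 = 3*64 + 7
64 = 9*7 + 1
7 = 7*1 + 0  (stop)
So 2509/462 = [5; 2, 3, 9, 7].

[5; 2, 3, 9, 7]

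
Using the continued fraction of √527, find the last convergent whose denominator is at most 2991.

√527 = [22; 1, 21, 1, 44, …] (period length 4).
Convergents:
  p_0/q_0 = 22/1
  p_1/q_1 = 23/1
  p_2/q_2 = 505/22
  p_3/q_3 = 528/23
  p_4/q_4 = 23737/1034
  p_5/q_5 = 24265/1057
  p_6/q_6 = 533302/23231
q_5 = 1057 ≤ 2991 < 23231 = q_6, so the answer is 24265/1057.

24265/1057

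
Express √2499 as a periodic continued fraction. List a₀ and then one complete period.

a₀ = ⌊√2499⌋ = 49.
With m₀=0, d₀=1 and mₖ₊₁ = dₖaₖ − mₖ, dₖ₊₁ = (n − mₖ₊₁²)/dₖ, aₖ₊₁ = ⌊(a₀+mₖ₊₁)/dₖ₊₁⌋:
  k=1: m=49, d=98, a=1
  k=2: m=49, d=1, a=98
d=1 and a=2a₀=98 at k=2, so the next step gives (m, d) = (49, 98) again — its k=1 value — and the period has length 2.

[49; 1, 98]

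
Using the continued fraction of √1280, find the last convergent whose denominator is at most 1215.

40285/1126

√1280 = [35; 1, 3, 2, 17, 2, 3, 1, 70, …] (period length 8).
Convergents:
  p_0/q_0 = 35/1
  p_1/q_1 = 36/1
  p_2/q_2 = 143/4
  p_3/q_3 = 322/9
  p_4/q_4 = 5617/157
  p_5/q_5 = 11556/323
  p_6/q_6 = 40285/1126
  p_7/q_7 = 51841/1449
q_6 = 1126 ≤ 1215 < 1449 = q_7, so the answer is 40285/1126.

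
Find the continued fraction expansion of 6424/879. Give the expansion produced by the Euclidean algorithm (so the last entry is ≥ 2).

[7; 3, 4, 9, 2, 3]

6424 = 7*879 + 271
879 = 3*271 + 66
271 = 4*66 + 7
66 = 9*7 + 3
7 = 2*3 + 1
3 = 3*1 + 0  (stop)
So 6424/879 = [7; 3, 4, 9, 2, 3].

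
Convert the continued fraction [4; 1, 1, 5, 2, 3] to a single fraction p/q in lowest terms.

377/83

Fold from the inside: start with 3/1.
  2 + 1/3 = 7/3
  5 + 3/7 = 38/7
  1 + 7/38 = 45/38
  1 + 38/45 = 83/45
  4 + 45/83 = 377/83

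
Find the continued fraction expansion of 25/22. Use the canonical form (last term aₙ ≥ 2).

[1; 7, 3]

25 = 1*22 + 3
22 = 7*3 + 1
3 = 3*1 + 0  (stop)
So 25/22 = [1; 7, 3].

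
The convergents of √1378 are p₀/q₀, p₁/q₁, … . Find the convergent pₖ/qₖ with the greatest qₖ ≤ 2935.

42801/1153

√1378 = [37; 8, 4, 4, 8, 74, …] (period length 5).
Convergents:
  p_0/q_0 = 37/1
  p_1/q_1 = 297/8
  p_2/q_2 = 1225/33
  p_3/q_3 = 5197/140
  p_4/q_4 = 42801/1153
  p_5/q_5 = 3172471/85462
q_4 = 1153 ≤ 2935 < 85462 = q_5, so the answer is 42801/1153.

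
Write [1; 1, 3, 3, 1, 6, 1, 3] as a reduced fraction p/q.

Using pₖ = aₖpₖ₋₁ + pₖ₋₂ and qₖ = aₖqₖ₋₁ + qₖ₋₂:
  k=0: a=1, p=1, q=1
  k=1: a=1, p=2, q=1
  k=2: a=3, p=7, q=4
  k=3: a=3, p=23, q=13
  k=4: a=1, p=30, q=17
  k=5: a=6, p=203, q=115
  k=6: a=1, p=233, q=132
  k=7: a=3, p=902, q=511

902/511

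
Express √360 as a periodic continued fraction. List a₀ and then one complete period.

[18; 1, 36]

a₀ = ⌊√360⌋ = 18.
With m₀=0, d₀=1 and mₖ₊₁ = dₖaₖ − mₖ, dₖ₊₁ = (n − mₖ₊₁²)/dₖ, aₖ₊₁ = ⌊(a₀+mₖ₊₁)/dₖ₊₁⌋:
  k=1: m=18, d=36, a=1
  k=2: m=18, d=1, a=36
d=1 and a=2a₀=36 at k=2, so the next step gives (m, d) = (18, 36) again — its k=1 value — and the period has length 2.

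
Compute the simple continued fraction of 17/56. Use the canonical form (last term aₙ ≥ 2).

[0; 3, 3, 2, 2]

17 = 0×56 + 17
56 = 3×17 + 5
17 = 3×5 + 2
5 = 2×2 + 1
2 = 2×1 + 0  (stop)
So 17/56 = [0; 3, 3, 2, 2].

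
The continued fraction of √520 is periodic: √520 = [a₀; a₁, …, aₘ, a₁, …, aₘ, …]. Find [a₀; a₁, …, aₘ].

a₀ = ⌊√520⌋ = 22.
With m₀=0, d₀=1 and mₖ₊₁ = dₖaₖ − mₖ, dₖ₊₁ = (n − mₖ₊₁²)/dₖ, aₖ₊₁ = ⌊(a₀+mₖ₊₁)/dₖ₊₁⌋:
  k=1: m=22, d=36, a=1
  k=2: m=14, d=9, a=4
  k=3: m=22, d=4, a=11
  k=4: m=22, d=9, a=4
  k=5: m=14, d=36, a=1
  k=6: m=22, d=1, a=44
d=1 and a=2a₀=44 at k=6, so the next step gives (m, d) = (22, 36) again — its k=1 value — and the period has length 6.

[22; 1, 4, 11, 4, 1, 44]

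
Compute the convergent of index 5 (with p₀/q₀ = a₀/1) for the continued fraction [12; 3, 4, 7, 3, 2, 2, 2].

Using pₖ = aₖpₖ₋₁ + pₖ₋₂, qₖ = aₖqₖ₋₁ + qₖ₋₂ (with p₋₁=1, p₋₂=0, q₋₁=0, q₋₂=1):
  k=0: a=12, p=12, q=1
  k=1: a=3, p=37, q=3
  k=2: a=4, p=160, q=13
  k=3: a=7, p=1157, q=94
  k=4: a=3, p=3631, q=295
  k=5: a=2, p=8419, q=684

8419/684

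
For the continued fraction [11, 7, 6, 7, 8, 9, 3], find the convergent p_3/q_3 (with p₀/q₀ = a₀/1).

Using pₖ = aₖpₖ₋₁ + pₖ₋₂, qₖ = aₖqₖ₋₁ + qₖ₋₂ (with p₋₁=1, p₋₂=0, q₋₁=0, q₋₂=1):
  k=0: a=11, p=11, q=1
  k=1: a=7, p=78, q=7
  k=2: a=6, p=479, q=43
  k=3: a=7, p=3431, q=308

3431/308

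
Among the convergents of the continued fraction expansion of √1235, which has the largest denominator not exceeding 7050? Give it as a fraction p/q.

√1235 = [35; 7, 70, …] (period length 2).
Convergents:
  p_0/q_0 = 35/1
  p_1/q_1 = 246/7
  p_2/q_2 = 17255/491
  p_3/q_3 = 121031/3444
  p_4/q_4 = 8489425/241571
q_3 = 3444 ≤ 7050 < 241571 = q_4, so the answer is 121031/3444.

121031/3444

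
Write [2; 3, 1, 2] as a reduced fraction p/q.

Fold from the inside: start with 2/1.
  1 + 1/2 = 3/2
  3 + 2/3 = 11/3
  2 + 3/11 = 25/11

25/11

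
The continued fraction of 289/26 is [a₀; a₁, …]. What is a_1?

289 = 11·26 + 3   →  a_0 = 11
26 = 8·3 + 2   →  a_1 = 8

8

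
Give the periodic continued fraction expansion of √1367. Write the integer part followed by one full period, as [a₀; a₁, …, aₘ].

[36; 1, 35, 1, 72]

a₀ = ⌊√1367⌋ = 36.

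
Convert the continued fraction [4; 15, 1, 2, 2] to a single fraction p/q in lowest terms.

447/110

Fold from the inside: start with 2/1.
  2 + 1/2 = 5/2
  1 + 2/5 = 7/5
  15 + 5/7 = 110/7
  4 + 7/110 = 447/110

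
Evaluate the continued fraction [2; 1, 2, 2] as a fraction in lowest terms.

19/7

Using pₖ = aₖpₖ₋₁ + pₖ₋₂ and qₖ = aₖqₖ₋₁ + qₖ₋₂:
  k=0: a=2, p=2, q=1
  k=1: a=1, p=3, q=1
  k=2: a=2, p=8, q=3
  k=3: a=2, p=19, q=7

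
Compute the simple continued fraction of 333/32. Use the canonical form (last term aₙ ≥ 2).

[10; 2, 2, 6]

333 = 10·32 + 13
32 = 2·13 + 6
13 = 2·6 + 1
6 = 6·1 + 0  (stop)
So 333/32 = [10; 2, 2, 6].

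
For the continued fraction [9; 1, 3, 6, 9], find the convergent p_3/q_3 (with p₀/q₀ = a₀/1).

244/25

Using pₖ = aₖpₖ₋₁ + pₖ₋₂, qₖ = aₖqₖ₋₁ + qₖ₋₂ (with p₋₁=1, p₋₂=0, q₋₁=0, q₋₂=1):
  k=0: a=9, p=9, q=1
  k=1: a=1, p=10, q=1
  k=2: a=3, p=39, q=4
  k=3: a=6, p=244, q=25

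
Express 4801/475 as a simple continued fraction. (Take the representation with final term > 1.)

[10; 9, 3, 5, 3]

4801 = 10*475 + 51
475 = 9*51 + 16
51 = 3*16 + 3
16 = 5*3 + 1
3 = 3*1 + 0  (stop)
So 4801/475 = [10; 9, 3, 5, 3].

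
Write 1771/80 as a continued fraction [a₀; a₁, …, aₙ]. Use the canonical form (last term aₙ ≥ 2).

[22; 7, 3, 1, 2]

1771 = 22·80 + 11
80 = 7·11 + 3
11 = 3·3 + 2
3 = 1·2 + 1
2 = 2·1 + 0  (stop)
So 1771/80 = [22; 7, 3, 1, 2].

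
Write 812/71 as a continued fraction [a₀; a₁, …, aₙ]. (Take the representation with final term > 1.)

812 = 11·71 + 31
71 = 2·31 + 9
31 = 3·9 + 4
9 = 2·4 + 1
4 = 4·1 + 0  (stop)
So 812/71 = [11; 2, 3, 2, 4].

[11; 2, 3, 2, 4]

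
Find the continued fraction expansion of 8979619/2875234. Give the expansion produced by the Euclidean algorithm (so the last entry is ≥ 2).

[3; 8, 8, 16, 16, 13, 13]

8979619 = 3*2875234 + 353917
2875234 = 8*353917 + 43898
353917 = 8*43898 + 2733
43898 = 16*2733 + 170
2733 = 16*170 + 13
170 = 13*13 + 1
13 = 13*1 + 0  (stop)
So 8979619/2875234 = [3; 8, 8, 16, 16, 13, 13].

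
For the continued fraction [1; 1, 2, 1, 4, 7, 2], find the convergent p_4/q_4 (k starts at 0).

33/19

Using pₖ = aₖpₖ₋₁ + pₖ₋₂, qₖ = aₖqₖ₋₁ + qₖ₋₂ (with p₋₁=1, p₋₂=0, q₋₁=0, q₋₂=1):
  k=0: a=1, p=1, q=1
  k=1: a=1, p=2, q=1
  k=2: a=2, p=5, q=3
  k=3: a=1, p=7, q=4
  k=4: a=4, p=33, q=19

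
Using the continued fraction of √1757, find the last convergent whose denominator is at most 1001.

41707/995

√1757 = [41; 1, 10, 1, 82, …] (period length 4).
Convergents:
  p_0/q_0 = 41/1
  p_1/q_1 = 42/1
  p_2/q_2 = 461/11
  p_3/q_3 = 503/12
  p_4/q_4 = 41707/995
  p_5/q_5 = 42210/1007
q_4 = 995 ≤ 1001 < 1007 = q_5, so the answer is 41707/995.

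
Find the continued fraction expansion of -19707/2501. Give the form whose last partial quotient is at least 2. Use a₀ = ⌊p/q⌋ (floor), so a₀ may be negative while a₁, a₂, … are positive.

-19707 = -8×2501 + 301
2501 = 8×301 + 93
301 = 3×93 + 22
93 = 4×22 + 5
22 = 4×5 + 2
5 = 2×2 + 1
2 = 2×1 + 0  (stop)
So -19707/2501 = [-8; 8, 3, 4, 4, 2, 2].

[-8; 8, 3, 4, 4, 2, 2]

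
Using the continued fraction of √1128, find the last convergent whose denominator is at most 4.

67/2

√1128 = [33; 1, 1, 2, 2, 2, 1, 1, 66, …] (period length 8).
Convergents:
  p_0/q_0 = 33/1
  p_1/q_1 = 34/1
  p_2/q_2 = 67/2
  p_3/q_3 = 168/5
q_2 = 2 ≤ 4 < 5 = q_3, so the answer is 67/2.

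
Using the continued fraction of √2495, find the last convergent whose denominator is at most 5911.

√2495 = [49; 1, 18, 1, 98, …] (period length 4).
Convergents:
  p_0/q_0 = 49/1
  p_1/q_1 = 50/1
  p_2/q_2 = 949/19
  p_3/q_3 = 999/20
  p_4/q_4 = 98851/1979
  p_5/q_5 = 99850/1999
  p_6/q_6 = 1896151/37961
q_5 = 1999 ≤ 5911 < 37961 = q_6, so the answer is 99850/1999.

99850/1999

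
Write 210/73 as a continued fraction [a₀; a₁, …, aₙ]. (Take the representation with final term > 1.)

210 = 2×73 + 64
73 = 1×64 + 9
64 = 7×9 + 1
9 = 9×1 + 0  (stop)
So 210/73 = [2; 1, 7, 9].

[2; 1, 7, 9]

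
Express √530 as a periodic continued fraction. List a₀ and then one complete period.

a₀ = ⌊√530⌋ = 23.
With m₀=0, d₀=1 and mₖ₊₁ = dₖaₖ − mₖ, dₖ₊₁ = (n − mₖ₊₁²)/dₖ, aₖ₊₁ = ⌊(a₀+mₖ₊₁)/dₖ₊₁⌋:
  k=1: m=23, d=1, a=46
d=1 and a=2a₀=46 at k=1, so the next step gives (m, d) = (23, 1) again — its k=1 value — and the period has length 1.

[23; 46]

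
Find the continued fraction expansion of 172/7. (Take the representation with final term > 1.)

[24; 1, 1, 3]

172 = 24·7 + 4
7 = 1·4 + 3
4 = 1·3 + 1
3 = 3·1 + 0  (stop)
So 172/7 = [24; 1, 1, 3].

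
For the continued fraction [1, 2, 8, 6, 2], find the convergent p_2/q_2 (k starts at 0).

25/17

Using pₖ = aₖpₖ₋₁ + pₖ₋₂, qₖ = aₖqₖ₋₁ + qₖ₋₂ (with p₋₁=1, p₋₂=0, q₋₁=0, q₋₂=1):
  k=0: a=1, p=1, q=1
  k=1: a=2, p=3, q=2
  k=2: a=8, p=25, q=17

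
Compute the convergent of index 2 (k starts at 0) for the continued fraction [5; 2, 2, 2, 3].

27/5

Using pₖ = aₖpₖ₋₁ + pₖ₋₂, qₖ = aₖqₖ₋₁ + qₖ₋₂ (with p₋₁=1, p₋₂=0, q₋₁=0, q₋₂=1):
  k=0: a=5, p=5, q=1
  k=1: a=2, p=11, q=2
  k=2: a=2, p=27, q=5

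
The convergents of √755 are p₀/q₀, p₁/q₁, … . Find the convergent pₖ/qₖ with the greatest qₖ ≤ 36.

577/21

√755 = [27; 2, 10, 2, 54, …] (period length 4).
Convergents:
  p_0/q_0 = 27/1
  p_1/q_1 = 55/2
  p_2/q_2 = 577/21
  p_3/q_3 = 1209/44
q_2 = 21 ≤ 36 < 44 = q_3, so the answer is 577/21.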